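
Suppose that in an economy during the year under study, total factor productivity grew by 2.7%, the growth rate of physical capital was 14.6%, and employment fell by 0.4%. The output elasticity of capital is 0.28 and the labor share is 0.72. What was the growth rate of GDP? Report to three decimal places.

6.500%

Labor's share = 1 − 0.28 = 0.72.
Physical capital: 0.28 × 14.6 = 4.088 pp.
Employment: 0.72 × (-0.4) = -0.288 pp.
Output growth = 2.7 + 3.8 = 6.5%.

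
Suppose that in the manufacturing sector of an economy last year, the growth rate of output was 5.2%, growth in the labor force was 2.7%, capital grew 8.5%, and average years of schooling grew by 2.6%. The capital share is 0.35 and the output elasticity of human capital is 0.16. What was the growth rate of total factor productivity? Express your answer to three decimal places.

0.486%

Labor's share = 1 − 0.35 − 0.16 = 0.49.
Capital: 0.35 × 8.5 = 2.975 pp.
Average years of schooling: 0.16 × 2.6 = 0.416 pp.
The labor force: 0.49 × 2.7 = 1.323 pp.
TFP growth = 5.2 − 4.714 = 0.486%.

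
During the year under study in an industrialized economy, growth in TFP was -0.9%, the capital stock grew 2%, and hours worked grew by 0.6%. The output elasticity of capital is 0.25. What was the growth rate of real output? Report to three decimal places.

0.050%

Labor's share = 1 − 0.25 = 0.75.
The capital stock: 0.25 × 2 = 0.5 pp.
Hours worked: 0.75 × 0.6 = 0.45 pp.
Output growth = -0.9 + 0.95 = 0.05%.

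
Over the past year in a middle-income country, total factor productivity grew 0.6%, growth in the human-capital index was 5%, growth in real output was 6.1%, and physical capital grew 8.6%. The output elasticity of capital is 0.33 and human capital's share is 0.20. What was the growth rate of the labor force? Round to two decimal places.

3.54%

Labor's share = 1 − 0.33 − 0.2 = 0.47.
gY = gA + 0.33×8.6 + 0.2×5 + 0.47×g.
0.47×g = 6.1 − 0.6 − 3.838 = 1.662.
g = 1.662 / 0.47 = 3.5362%.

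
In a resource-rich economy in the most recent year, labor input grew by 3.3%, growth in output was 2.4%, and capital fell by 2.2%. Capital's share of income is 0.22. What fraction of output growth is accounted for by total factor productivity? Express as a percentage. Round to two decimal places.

12.92%

Labor's share = 1 − 0.22 = 0.78.
Capital: 0.22 × (-2.2) = -0.484 pp.
Labor input: 0.78 × 3.3 = 2.574 pp.
TFP growth = 2.4 − 2.09 = 0.31%.
TFP share of growth = 0.31 / 2.4 × 100 = 12.9167%.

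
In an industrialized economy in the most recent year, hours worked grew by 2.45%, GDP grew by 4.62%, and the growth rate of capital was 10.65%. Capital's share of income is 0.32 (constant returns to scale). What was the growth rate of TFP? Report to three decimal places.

-0.454%

Labor's share = 1 − 0.32 = 0.68.
Capital: 0.32 × 10.65 = 3.408 pp.
Hours worked: 0.68 × 2.45 = 1.666 pp.
TFP growth = 4.62 − 5.074 = -0.454%.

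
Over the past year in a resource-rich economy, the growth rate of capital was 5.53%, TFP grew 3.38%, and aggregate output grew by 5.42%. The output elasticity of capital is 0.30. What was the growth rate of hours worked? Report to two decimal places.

Labor's share = 1 − 0.3 = 0.7.
gY = gA + 0.3×5.53 + 0.7×g.
0.7×g = 5.42 − 3.38 − 1.659 = 0.381.
g = 0.381 / 0.7 = 0.5443%.

0.54%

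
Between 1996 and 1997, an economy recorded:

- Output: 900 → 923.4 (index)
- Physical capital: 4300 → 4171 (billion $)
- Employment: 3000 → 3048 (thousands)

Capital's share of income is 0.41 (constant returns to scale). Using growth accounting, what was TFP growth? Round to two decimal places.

Output growth = (923.4 − 900) / 900 = 2.6%.
Physical capital growth = (4171 − 4300) / 4300 = -3%.
Employment growth = (3048 − 3000) / 3000 = 1.6%.
Labor's share = 1 − 0.41 = 0.59.
Physical capital: 0.41 × (-3) = -1.23 pp.
Employment: 0.59 × 1.6 = 0.944 pp.
TFP growth = 2.6 + 0.286 = 2.886%.

2.89%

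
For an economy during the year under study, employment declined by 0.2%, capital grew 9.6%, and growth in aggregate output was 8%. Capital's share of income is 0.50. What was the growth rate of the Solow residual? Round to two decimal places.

Labor's share = 1 − 0.5 = 0.5.
Capital: 0.5 × 9.6 = 4.8 pp.
Employment: 0.5 × (-0.2) = -0.1 pp.
TFP growth = 8 − 4.7 = 3.3%.

3.30%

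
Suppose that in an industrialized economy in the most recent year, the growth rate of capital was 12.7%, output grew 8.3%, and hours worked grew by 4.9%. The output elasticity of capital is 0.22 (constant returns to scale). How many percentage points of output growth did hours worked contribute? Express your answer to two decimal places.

3.82 percentage points

Labor's share = 1 − 0.22 = 0.78.
Contribution = share × growth = 0.78 × 4.9 = 3.822 pp.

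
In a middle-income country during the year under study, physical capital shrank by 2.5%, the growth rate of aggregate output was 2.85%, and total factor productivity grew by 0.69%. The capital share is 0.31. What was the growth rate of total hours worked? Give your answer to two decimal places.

Labor's share = 1 − 0.31 = 0.69.
gY = gA + 0.31×(-2.5) + 0.69×g.
0.69×g = 2.85 − 0.69 + 0.775 = 2.935.
g = 2.935 / 0.69 = 4.2536%.

4.25%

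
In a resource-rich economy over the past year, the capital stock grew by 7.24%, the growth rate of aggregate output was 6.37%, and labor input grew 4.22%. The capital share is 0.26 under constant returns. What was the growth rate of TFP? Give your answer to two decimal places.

1.36%

Labor's share = 1 − 0.26 = 0.74.
The capital stock: 0.26 × 7.24 = 1.8824 pp.
Labor input: 0.74 × 4.22 = 3.1228 pp.
TFP growth = 6.37 − 5.0052 = 1.3648%.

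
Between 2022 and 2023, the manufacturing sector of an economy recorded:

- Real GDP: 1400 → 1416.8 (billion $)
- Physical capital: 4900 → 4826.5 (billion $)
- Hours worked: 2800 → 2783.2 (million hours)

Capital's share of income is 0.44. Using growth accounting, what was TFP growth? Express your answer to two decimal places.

2.20%

Real GDP growth = (1416.8 − 1400) / 1400 = 1.2%.
Physical capital growth = (4826.5 − 4900) / 4900 = -1.5%.
Hours worked growth = (2783.2 − 2800) / 2800 = -0.6%.
Labor's share = 1 − 0.44 = 0.56.
Physical capital: 0.44 × (-1.5) = -0.66 pp.
Hours worked: 0.56 × (-0.6) = -0.336 pp.
TFP growth = 1.2 + 0.996 = 2.196%.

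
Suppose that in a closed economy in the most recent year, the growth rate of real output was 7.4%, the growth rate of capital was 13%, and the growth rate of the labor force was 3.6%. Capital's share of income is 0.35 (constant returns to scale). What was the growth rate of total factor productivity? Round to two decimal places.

Labor's share = 1 − 0.35 = 0.65.
Capital: 0.35 × 13 = 4.55 pp.
The labor force: 0.65 × 3.6 = 2.34 pp.
TFP growth = 7.4 − 6.89 = 0.51%.

0.51%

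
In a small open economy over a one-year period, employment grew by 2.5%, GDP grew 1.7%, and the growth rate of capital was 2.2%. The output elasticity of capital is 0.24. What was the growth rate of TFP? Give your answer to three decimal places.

Labor's share = 1 − 0.24 = 0.76.
Capital: 0.24 × 2.2 = 0.528 pp.
Employment: 0.76 × 2.5 = 1.9 pp.
TFP growth = 1.7 − 2.428 = -0.728%.

-0.728%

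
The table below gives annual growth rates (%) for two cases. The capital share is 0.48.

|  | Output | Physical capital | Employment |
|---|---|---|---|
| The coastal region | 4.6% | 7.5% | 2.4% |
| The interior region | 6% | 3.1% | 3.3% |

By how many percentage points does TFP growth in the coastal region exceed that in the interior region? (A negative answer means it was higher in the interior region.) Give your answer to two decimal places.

Labor's share = 1 − 0.48 = 0.52.
The coastal region: TFP = 4.6 − 3.6 − 1.248 = -0.248%.
The interior region: TFP = 6 − 1.488 − 1.716 = 2.796%.
Difference = -0.248 − (2.796) = -3.044 pp.

-3.04 percentage points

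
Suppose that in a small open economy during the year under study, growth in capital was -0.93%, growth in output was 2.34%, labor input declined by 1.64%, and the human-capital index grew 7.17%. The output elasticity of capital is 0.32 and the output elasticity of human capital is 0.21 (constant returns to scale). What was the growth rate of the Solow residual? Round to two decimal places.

Labor's share = 1 − 0.32 − 0.21 = 0.47.
Capital: 0.32 × (-0.93) = -0.2976 pp.
The human-capital index: 0.21 × 7.17 = 1.5057 pp.
Labor input: 0.47 × (-1.64) = -0.7708 pp.
TFP growth = 2.34 − 0.4373 = 1.9027%.

The Solow residual growth was 1.90%.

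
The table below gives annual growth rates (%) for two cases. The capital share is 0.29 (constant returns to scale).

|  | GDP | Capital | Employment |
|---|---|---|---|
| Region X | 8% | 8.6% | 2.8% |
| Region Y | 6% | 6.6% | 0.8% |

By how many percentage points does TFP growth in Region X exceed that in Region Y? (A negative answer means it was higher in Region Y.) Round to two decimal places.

Labor's share = 1 − 0.29 = 0.71.
Region X: TFP = 8 − 2.494 − 1.988 = 3.518%.
Region Y: TFP = 6 − 1.914 − 0.568 = 3.518%.
Difference = 3.518 − (3.518) = 0 pp.

0.00 percentage points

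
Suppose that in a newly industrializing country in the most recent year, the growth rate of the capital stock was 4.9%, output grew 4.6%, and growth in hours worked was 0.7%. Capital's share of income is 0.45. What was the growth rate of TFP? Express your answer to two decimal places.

2.01%

Labor's share = 1 − 0.45 = 0.55.
The capital stock: 0.45 × 4.9 = 2.205 pp.
Hours worked: 0.55 × 0.7 = 0.385 pp.
TFP growth = 4.6 − 2.59 = 2.01%.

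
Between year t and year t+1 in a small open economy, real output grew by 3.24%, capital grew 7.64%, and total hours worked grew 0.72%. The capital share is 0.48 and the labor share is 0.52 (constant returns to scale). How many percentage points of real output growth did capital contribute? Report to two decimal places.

Contribution = share × growth = 0.48 × 7.64 = 3.6672 pp.

3.67 percentage points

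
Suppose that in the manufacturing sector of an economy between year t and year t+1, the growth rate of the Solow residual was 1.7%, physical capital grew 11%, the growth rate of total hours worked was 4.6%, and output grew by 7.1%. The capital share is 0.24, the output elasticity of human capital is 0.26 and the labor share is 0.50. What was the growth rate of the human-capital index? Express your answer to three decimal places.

1.769%

Labor's share = 1 − 0.24 − 0.26 = 0.5.
gY = gA + 0.24×11 + 0.5×4.6 + 0.26×g.
0.26×g = 7.1 − 1.7 − 4.94 = 0.46.
g = 0.46 / 0.26 = 1.76923%.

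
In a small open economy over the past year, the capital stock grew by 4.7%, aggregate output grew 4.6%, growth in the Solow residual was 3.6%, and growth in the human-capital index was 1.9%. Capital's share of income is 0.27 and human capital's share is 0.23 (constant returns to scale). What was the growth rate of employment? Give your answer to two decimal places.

Labor's share = 1 − 0.27 − 0.23 = 0.5.
gY = gA + 0.27×4.7 + 0.23×1.9 + 0.5×g.
0.5×g = 4.6 − 3.6 − 1.706 = -0.706.
g = -0.706 / 0.5 = -1.412%.

-1.41%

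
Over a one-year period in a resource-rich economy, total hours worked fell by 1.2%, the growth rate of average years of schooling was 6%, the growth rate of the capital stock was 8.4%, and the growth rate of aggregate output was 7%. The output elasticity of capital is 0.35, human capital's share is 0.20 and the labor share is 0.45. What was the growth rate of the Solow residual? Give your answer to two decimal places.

3.40%

Labor's share = 1 − 0.35 − 0.2 = 0.45.
The capital stock: 0.35 × 8.4 = 2.94 pp.
Average years of schooling: 0.2 × 6 = 1.2 pp.
Total hours worked: 0.45 × (-1.2) = -0.54 pp.
TFP growth = 7 − 3.6 = 3.4%.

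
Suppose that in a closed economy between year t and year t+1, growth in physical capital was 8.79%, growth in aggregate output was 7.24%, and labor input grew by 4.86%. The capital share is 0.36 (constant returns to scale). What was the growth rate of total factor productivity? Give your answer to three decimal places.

0.965%

Labor's share = 1 − 0.36 = 0.64.
Physical capital: 0.36 × 8.79 = 3.1644 pp.
Labor input: 0.64 × 4.86 = 3.1104 pp.
TFP growth = 7.24 − 6.2748 = 0.9652%.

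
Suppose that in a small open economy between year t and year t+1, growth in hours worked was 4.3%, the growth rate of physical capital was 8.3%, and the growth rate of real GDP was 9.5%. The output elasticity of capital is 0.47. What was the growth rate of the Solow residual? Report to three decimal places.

Labor's share = 1 − 0.47 = 0.53.
Physical capital: 0.47 × 8.3 = 3.901 pp.
Hours worked: 0.53 × 4.3 = 2.279 pp.
TFP growth = 9.5 − 6.18 = 3.32%.

3.320%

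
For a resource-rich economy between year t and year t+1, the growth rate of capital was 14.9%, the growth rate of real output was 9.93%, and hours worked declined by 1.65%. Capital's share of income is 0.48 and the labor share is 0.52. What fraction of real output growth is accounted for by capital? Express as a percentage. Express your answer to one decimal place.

Capital contributed 0.48 × 14.9 = 7.152 pp.
Share of growth = 7.152 / 9.93 × 100 = 72.024%.

Capital accounted for 72.0% of growth.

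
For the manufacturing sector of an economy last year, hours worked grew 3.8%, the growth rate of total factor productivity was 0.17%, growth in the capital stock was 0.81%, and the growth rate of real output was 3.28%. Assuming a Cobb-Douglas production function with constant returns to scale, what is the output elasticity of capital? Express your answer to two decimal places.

gY = gA + α·gK + (1−α)·gL, so gY − gA − gL = α(gK − gL).
3.28 − 0.17 − 3.8 = α × (0.81 − 3.8).
-0.69 = -2.99 α, so α = 0.2308.

The output elasticity of capital is 0.23.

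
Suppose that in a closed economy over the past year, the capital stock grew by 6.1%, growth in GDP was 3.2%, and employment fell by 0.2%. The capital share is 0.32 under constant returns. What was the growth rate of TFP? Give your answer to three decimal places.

Labor's share = 1 − 0.32 = 0.68.
The capital stock: 0.32 × 6.1 = 1.952 pp.
Employment: 0.68 × (-0.2) = -0.136 pp.
TFP growth = 3.2 − 1.816 = 1.384%.

1.384%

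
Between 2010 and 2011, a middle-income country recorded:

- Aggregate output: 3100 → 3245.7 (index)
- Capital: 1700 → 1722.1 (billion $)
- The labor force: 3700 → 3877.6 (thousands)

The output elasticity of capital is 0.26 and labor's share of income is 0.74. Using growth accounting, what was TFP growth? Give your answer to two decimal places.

TFP growth was 0.81%.

Aggregate output growth = (3245.7 − 3100) / 3100 = 4.7%.
Capital growth = (1722.1 − 1700) / 1700 = 1.3%.
The labor force growth = (3877.6 − 3700) / 3700 = 4.8%.
Labor's share = 1 − 0.26 = 0.74.
Capital: 0.26 × 1.3 = 0.338 pp.
The labor force: 0.74 × 4.8 = 3.552 pp.
TFP growth = 4.7 − 3.89 = 0.81%.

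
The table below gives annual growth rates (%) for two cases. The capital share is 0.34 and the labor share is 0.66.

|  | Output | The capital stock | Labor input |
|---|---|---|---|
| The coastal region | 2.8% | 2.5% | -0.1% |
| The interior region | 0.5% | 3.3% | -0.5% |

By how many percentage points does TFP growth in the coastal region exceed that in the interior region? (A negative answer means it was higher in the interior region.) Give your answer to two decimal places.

2.31 percentage points

Labor's share = 1 − 0.34 = 0.66.
The coastal region: TFP = 2.8 − 0.85 + 0.066 = 2.016%.
The interior region: TFP = 0.5 − 1.122 + 0.33 = -0.292%.
Difference = 2.016 − (-0.292) = 2.308 pp.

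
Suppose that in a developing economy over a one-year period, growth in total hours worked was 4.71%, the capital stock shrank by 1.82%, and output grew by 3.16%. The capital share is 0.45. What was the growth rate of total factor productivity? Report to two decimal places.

1.39%

Labor's share = 1 − 0.45 = 0.55.
The capital stock: 0.45 × (-1.82) = -0.819 pp.
Total hours worked: 0.55 × 4.71 = 2.5905 pp.
TFP growth = 3.16 − 1.7715 = 1.3885%.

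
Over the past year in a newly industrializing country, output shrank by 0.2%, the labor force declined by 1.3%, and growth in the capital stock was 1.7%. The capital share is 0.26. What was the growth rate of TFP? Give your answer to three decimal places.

0.320%

Labor's share = 1 − 0.26 = 0.74.
The capital stock: 0.26 × 1.7 = 0.442 pp.
The labor force: 0.74 × (-1.3) = -0.962 pp.
TFP growth = -0.2 + 0.52 = 0.32%.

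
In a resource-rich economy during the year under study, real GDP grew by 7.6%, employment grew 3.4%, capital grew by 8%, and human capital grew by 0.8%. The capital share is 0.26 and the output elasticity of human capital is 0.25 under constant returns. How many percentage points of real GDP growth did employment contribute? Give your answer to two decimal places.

Labor's share = 1 − 0.26 − 0.25 = 0.49.
Contribution = share × growth = 0.49 × 3.4 = 1.666 pp.

1.67 percentage points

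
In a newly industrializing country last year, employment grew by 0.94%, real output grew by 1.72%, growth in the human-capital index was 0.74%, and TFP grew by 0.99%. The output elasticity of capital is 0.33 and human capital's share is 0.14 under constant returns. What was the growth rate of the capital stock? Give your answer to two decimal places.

Labor's share = 1 − 0.33 − 0.14 = 0.53.
gY = gA + 0.14×0.74 + 0.53×0.94 + 0.33×g.
0.33×g = 1.72 − 0.99 − 0.6018 = 0.1282.
g = 0.1282 / 0.33 = 0.3885%.

0.39%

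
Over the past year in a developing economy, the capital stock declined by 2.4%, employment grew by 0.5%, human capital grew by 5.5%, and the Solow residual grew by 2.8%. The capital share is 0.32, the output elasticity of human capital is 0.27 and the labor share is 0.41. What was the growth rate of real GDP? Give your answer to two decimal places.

3.72%

Labor's share = 1 − 0.32 − 0.27 = 0.41.
The capital stock: 0.32 × (-2.4) = -0.768 pp.
Human capital: 0.27 × 5.5 = 1.485 pp.
Employment: 0.41 × 0.5 = 0.205 pp.
Output growth = 2.8 + 0.922 = 3.722%.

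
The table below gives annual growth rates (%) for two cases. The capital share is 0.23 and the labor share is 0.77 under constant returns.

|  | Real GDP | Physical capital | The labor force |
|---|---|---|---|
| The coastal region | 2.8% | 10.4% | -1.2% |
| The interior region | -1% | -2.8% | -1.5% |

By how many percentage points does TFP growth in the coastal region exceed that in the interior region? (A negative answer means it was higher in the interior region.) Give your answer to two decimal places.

Labor's share = 1 − 0.23 = 0.77.
The coastal region: TFP = 2.8 − 2.392 + 0.924 = 1.332%.
The interior region: TFP = -1 + 0.644 + 1.155 = 0.799%.
Difference = 1.332 − (0.799) = 0.533 pp.

0.53 percentage points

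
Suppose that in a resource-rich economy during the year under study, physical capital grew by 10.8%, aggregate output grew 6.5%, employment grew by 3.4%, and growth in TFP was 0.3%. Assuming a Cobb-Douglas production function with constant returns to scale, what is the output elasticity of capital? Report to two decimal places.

α = 0.38

gY = gA + α·gK + (1−α)·gL, so gY − gA − gL = α(gK − gL).
6.5 − 0.3 − 3.4 = α × (10.8 − 3.4).
2.8 = 7.4 α, so α = 0.3784.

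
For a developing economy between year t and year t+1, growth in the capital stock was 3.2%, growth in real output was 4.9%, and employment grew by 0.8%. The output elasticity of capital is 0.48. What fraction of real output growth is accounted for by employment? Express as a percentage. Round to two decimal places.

Employment accounted for 8.49% of growth.

Labor's share = 1 − 0.48 = 0.52.
Employment contributed 0.52 × 0.8 = 0.416 pp.
Share of growth = 0.416 / 4.9 × 100 = 8.4898%.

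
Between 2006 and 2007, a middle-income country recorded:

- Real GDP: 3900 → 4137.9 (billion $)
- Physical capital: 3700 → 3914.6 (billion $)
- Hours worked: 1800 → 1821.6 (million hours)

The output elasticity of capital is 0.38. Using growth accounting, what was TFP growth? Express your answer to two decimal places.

TFP grew 3.15%.

Real GDP growth = (4137.9 − 3900) / 3900 = 6.1%.
Physical capital growth = (3914.6 − 3700) / 3700 = 5.8%.
Hours worked growth = (1821.6 − 1800) / 1800 = 1.2%.
Labor's share = 1 − 0.38 = 0.62.
Physical capital: 0.38 × 5.8 = 2.204 pp.
Hours worked: 0.62 × 1.2 = 0.744 pp.
TFP growth = 6.1 − 2.948 = 3.152%.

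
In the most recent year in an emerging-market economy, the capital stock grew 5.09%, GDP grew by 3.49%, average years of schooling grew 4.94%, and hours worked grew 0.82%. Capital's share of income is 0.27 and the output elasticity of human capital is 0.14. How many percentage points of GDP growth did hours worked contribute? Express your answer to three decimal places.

Labor's share = 1 − 0.27 − 0.14 = 0.59.
Contribution = share × growth = 0.59 × 0.82 = 0.4838 pp.

0.484 pp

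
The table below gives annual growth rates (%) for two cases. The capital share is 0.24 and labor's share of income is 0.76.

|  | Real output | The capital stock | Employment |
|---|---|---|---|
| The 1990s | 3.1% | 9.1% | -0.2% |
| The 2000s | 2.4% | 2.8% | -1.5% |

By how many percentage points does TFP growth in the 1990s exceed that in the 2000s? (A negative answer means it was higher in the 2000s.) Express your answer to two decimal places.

-1.80 percentage points

Labor's share = 1 − 0.24 = 0.76.
The 1990s: TFP = 3.1 − 2.184 + 0.152 = 1.068%.
The 2000s: TFP = 2.4 − 0.672 + 1.14 = 2.868%.
Difference = 1.068 − (2.868) = -1.8 pp.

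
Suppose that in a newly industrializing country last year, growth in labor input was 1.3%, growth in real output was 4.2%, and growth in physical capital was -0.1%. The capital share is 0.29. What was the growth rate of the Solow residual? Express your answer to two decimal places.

Labor's share = 1 − 0.29 = 0.71.
Physical capital: 0.29 × (-0.1) = -0.029 pp.
Labor input: 0.71 × 1.3 = 0.923 pp.
TFP growth = 4.2 − 0.894 = 3.306%.

The Solow residual grew 3.31%.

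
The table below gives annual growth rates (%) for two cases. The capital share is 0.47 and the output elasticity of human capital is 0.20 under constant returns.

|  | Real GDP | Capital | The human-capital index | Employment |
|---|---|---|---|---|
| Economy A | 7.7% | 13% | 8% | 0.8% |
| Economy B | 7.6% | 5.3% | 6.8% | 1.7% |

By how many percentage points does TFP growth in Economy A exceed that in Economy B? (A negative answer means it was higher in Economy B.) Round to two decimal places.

Labor's share = 1 − 0.47 − 0.2 = 0.33.
Economy A: TFP = 7.7 − 6.11 − 1.6 − 0.264 = -0.274%.
Economy B: TFP = 7.6 − 2.491 − 1.36 − 0.561 = 3.188%.
Difference = -0.274 − (3.188) = -3.462 pp.

-3.46 percentage points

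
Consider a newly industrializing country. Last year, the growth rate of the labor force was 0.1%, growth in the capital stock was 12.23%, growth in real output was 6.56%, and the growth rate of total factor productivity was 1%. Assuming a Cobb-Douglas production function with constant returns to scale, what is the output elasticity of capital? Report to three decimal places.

0.450

gY = gA + α·gK + (1−α)·gL, so gY − gA − gL = α(gK − gL).
6.56 − 1 − 0.1 = α × (12.23 − 0.1).
5.46 = 12.13 α, so α = 0.45012.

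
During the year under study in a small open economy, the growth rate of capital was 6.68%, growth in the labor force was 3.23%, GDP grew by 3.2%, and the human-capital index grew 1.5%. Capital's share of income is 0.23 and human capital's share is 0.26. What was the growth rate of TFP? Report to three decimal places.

Labor's share = 1 − 0.23 − 0.26 = 0.51.
Capital: 0.23 × 6.68 = 1.5364 pp.
The human-capital index: 0.26 × 1.5 = 0.39 pp.
The labor force: 0.51 × 3.23 = 1.6473 pp.
TFP growth = 3.2 − 3.5737 = -0.3737%.

-0.374%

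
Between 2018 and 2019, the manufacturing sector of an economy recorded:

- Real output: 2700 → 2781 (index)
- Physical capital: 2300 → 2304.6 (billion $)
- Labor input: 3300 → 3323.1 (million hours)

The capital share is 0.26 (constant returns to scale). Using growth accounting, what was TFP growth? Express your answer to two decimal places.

2.43%

Real output growth = (2781 − 2700) / 2700 = 3%.
Physical capital growth = (2304.6 − 2300) / 2300 = 0.2%.
Labor input growth = (3323.1 − 3300) / 3300 = 0.7%.
Labor's share = 1 − 0.26 = 0.74.
Physical capital: 0.26 × 0.2 = 0.052 pp.
Labor input: 0.74 × 0.7 = 0.518 pp.
TFP growth = 3 − 0.57 = 2.43%.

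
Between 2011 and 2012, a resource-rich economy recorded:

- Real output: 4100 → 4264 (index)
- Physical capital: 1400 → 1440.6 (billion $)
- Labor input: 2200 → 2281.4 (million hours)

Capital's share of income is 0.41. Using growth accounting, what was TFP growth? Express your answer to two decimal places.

Real output growth = (4264 − 4100) / 4100 = 4%.
Physical capital growth = (1440.6 − 1400) / 1400 = 2.9%.
Labor input growth = (2281.4 − 2200) / 2200 = 3.7%.
Labor's share = 1 − 0.41 = 0.59.
Physical capital: 0.41 × 2.9 = 1.189 pp.
Labor input: 0.59 × 3.7 = 2.183 pp.
TFP growth = 4 − 3.372 = 0.628%.

0.63%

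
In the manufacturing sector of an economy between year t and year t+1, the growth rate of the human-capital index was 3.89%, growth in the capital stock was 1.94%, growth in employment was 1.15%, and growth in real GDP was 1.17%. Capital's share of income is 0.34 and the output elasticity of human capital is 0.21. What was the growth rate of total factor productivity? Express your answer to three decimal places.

-0.824%

Labor's share = 1 − 0.34 − 0.21 = 0.45.
The capital stock: 0.34 × 1.94 = 0.6596 pp.
The human-capital index: 0.21 × 3.89 = 0.8169 pp.
Employment: 0.45 × 1.15 = 0.5175 pp.
TFP growth = 1.17 − 1.994 = -0.824%.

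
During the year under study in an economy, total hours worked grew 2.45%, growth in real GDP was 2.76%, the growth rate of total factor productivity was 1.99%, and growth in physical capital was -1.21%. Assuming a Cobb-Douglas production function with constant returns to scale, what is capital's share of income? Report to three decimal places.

gY = gA + α·gK + (1−α)·gL, so gY − gA − gL = α(gK − gL).
2.76 − 1.99 − 2.45 = α × (-1.21 − 2.45).
-1.68 = -3.66 α, so α = 0.45902.

α = 0.459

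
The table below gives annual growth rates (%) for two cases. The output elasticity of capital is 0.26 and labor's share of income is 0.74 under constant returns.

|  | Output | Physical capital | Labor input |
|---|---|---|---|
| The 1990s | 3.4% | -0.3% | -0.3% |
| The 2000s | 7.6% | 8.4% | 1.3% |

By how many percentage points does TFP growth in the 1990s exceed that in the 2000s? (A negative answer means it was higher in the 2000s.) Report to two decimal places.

Labor's share = 1 − 0.26 = 0.74.
The 1990s: TFP = 3.4 + 0.078 + 0.222 = 3.7%.
The 2000s: TFP = 7.6 − 2.184 − 0.962 = 4.454%.
Difference = 3.7 − (4.454) = -0.754 pp.

-0.75 percentage points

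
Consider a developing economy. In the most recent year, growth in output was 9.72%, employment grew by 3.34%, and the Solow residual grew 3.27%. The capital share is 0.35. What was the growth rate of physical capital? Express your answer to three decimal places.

Physical capital growth was 12.226%.

Labor's share = 1 − 0.35 = 0.65.
gY = gA + 0.65×3.34 + 0.35×g.
0.35×g = 9.72 − 3.27 − 2.171 = 4.279.
g = 4.279 / 0.35 = 12.22571%.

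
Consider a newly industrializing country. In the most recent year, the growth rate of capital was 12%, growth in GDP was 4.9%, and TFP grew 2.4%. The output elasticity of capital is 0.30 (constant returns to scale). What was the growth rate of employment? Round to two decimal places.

Labor's share = 1 − 0.3 = 0.7.
gY = gA + 0.3×12 + 0.7×g.
0.7×g = 4.9 − 2.4 − 3.6 = -1.1.
g = -1.1 / 0.7 = -1.5714%.

-1.57%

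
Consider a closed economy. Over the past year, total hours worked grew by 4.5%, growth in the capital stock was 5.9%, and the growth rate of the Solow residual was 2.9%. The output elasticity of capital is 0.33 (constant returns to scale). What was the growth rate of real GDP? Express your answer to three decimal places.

Labor's share = 1 − 0.33 = 0.67.
The capital stock: 0.33 × 5.9 = 1.947 pp.
Total hours worked: 0.67 × 4.5 = 3.015 pp.
Output growth = 2.9 + 4.962 = 7.862%.

7.862%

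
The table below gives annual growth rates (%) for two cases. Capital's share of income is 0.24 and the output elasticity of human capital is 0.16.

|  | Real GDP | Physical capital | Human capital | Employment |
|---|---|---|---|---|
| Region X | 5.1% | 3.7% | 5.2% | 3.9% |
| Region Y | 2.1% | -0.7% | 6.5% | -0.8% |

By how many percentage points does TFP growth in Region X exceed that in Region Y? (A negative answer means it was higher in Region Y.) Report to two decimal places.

Labor's share = 1 − 0.24 − 0.16 = 0.6.
Region X: TFP = 5.1 − 0.888 − 0.832 − 2.34 = 1.04%.
Region Y: TFP = 2.1 + 0.168 − 1.04 + 0.48 = 1.708%.
Difference = 1.04 − (1.708) = -0.668 pp.

-0.67 percentage points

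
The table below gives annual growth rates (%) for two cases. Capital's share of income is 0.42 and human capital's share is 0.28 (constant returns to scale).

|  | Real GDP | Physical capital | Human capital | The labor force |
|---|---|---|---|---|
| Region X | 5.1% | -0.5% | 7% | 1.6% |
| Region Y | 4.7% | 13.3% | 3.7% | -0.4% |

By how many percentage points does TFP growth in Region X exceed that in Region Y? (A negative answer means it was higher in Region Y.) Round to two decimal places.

Labor's share = 1 − 0.42 − 0.28 = 0.3.
Region X: TFP = 5.1 + 0.21 − 1.96 − 0.48 = 2.87%.
Region Y: TFP = 4.7 − 5.586 − 1.036 + 0.12 = -1.802%.
Difference = 2.87 − (-1.802) = 4.672 pp.

4.67 percentage points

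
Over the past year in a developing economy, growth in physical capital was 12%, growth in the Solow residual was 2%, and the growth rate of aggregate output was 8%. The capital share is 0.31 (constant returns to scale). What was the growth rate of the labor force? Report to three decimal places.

3.304%

Labor's share = 1 − 0.31 = 0.69.
gY = gA + 0.31×12 + 0.69×g.
0.69×g = 8 − 2 − 3.72 = 2.28.
g = 2.28 / 0.69 = 3.30435%.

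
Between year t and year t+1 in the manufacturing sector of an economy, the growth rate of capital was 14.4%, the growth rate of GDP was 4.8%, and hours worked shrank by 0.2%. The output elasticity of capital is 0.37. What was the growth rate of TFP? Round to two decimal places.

Labor's share = 1 − 0.37 = 0.63.
Capital: 0.37 × 14.4 = 5.328 pp.
Hours worked: 0.63 × (-0.2) = -0.126 pp.
TFP growth = 4.8 − 5.202 = -0.402%.

-0.40%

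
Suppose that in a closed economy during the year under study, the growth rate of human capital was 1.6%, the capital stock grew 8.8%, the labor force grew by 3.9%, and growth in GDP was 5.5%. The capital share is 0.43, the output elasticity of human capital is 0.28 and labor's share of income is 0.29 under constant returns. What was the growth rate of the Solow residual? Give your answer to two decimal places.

Labor's share = 1 − 0.43 − 0.28 = 0.29.
The capital stock: 0.43 × 8.8 = 3.784 pp.
Human capital: 0.28 × 1.6 = 0.448 pp.
The labor force: 0.29 × 3.9 = 1.131 pp.
TFP growth = 5.5 − 5.363 = 0.137%.

0.14%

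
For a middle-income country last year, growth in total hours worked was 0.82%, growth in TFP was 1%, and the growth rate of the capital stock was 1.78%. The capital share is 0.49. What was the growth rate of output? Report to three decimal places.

Labor's share = 1 − 0.49 = 0.51.
The capital stock: 0.49 × 1.78 = 0.8722 pp.
Total hours worked: 0.51 × 0.82 = 0.4182 pp.
Output growth = 1 + 1.2904 = 2.2904%.

Output growth was 2.290%.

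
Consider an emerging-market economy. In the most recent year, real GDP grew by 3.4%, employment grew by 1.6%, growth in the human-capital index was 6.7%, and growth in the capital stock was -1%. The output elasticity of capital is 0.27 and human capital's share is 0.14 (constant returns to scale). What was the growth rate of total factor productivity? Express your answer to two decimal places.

Total factor productivity grew 1.79%.

Labor's share = 1 − 0.27 − 0.14 = 0.59.
The capital stock: 0.27 × (-1) = -0.27 pp.
The human-capital index: 0.14 × 6.7 = 0.938 pp.
Employment: 0.59 × 1.6 = 0.944 pp.
TFP growth = 3.4 − 1.612 = 1.788%.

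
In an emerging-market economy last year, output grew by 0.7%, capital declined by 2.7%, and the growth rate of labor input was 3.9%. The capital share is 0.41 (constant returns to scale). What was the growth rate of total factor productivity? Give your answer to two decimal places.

Labor's share = 1 − 0.41 = 0.59.
Capital: 0.41 × (-2.7) = -1.107 pp.
Labor input: 0.59 × 3.9 = 2.301 pp.
TFP growth = 0.7 − 1.194 = -0.494%.

-0.49%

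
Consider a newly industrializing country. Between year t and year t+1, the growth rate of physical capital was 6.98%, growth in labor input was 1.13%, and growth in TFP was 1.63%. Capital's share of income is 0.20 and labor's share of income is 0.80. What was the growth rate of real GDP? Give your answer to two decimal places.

3.93%

Labor's share = 1 − 0.2 = 0.8.
Physical capital: 0.2 × 6.98 = 1.396 pp.
Labor input: 0.8 × 1.13 = 0.904 pp.
Output growth = 1.63 + 2.3 = 3.93%.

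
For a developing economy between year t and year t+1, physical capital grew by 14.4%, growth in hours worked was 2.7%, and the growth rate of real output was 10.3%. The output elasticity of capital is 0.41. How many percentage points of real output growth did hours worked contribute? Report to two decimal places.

1.59 pp

Labor's share = 1 − 0.41 = 0.59.
Contribution = share × growth = 0.59 × 2.7 = 1.593 pp.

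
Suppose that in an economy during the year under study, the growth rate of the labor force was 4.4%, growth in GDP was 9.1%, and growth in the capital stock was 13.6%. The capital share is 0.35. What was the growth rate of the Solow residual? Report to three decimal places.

1.480%

Labor's share = 1 − 0.35 = 0.65.
The capital stock: 0.35 × 13.6 = 4.76 pp.
The labor force: 0.65 × 4.4 = 2.86 pp.
TFP growth = 9.1 − 7.62 = 1.48%.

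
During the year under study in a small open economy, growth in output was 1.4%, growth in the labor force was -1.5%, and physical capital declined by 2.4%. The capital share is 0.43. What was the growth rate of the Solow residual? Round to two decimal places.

The Solow residual grew 3.29%.

Labor's share = 1 − 0.43 = 0.57.
Physical capital: 0.43 × (-2.4) = -1.032 pp.
The labor force: 0.57 × (-1.5) = -0.855 pp.
TFP growth = 1.4 + 1.887 = 3.287%.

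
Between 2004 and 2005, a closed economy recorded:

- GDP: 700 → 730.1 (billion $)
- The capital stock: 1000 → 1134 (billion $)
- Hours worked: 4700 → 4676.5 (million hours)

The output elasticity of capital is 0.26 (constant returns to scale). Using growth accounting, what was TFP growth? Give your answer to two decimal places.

1.19%

GDP growth = (730.1 − 700) / 700 = 4.3%.
The capital stock growth = (1134 − 1000) / 1000 = 13.4%.
Hours worked growth = (4676.5 − 4700) / 4700 = -0.5%.
Labor's share = 1 − 0.26 = 0.74.
The capital stock: 0.26 × 13.4 = 3.484 pp.
Hours worked: 0.74 × (-0.5) = -0.37 pp.
TFP growth = 4.3 − 3.114 = 1.186%.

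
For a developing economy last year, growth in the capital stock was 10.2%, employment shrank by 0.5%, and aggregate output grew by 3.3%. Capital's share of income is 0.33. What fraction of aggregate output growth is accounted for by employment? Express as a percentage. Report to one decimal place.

Labor's share = 1 − 0.33 = 0.67.
Employment contributed 0.67 × (-0.5) = -0.335 pp.
Share of growth = -0.335 / 3.3 × 100 = -10.152%.

-10.2%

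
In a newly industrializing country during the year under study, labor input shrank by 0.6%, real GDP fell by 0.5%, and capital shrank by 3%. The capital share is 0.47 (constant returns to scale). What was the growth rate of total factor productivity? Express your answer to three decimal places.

Total factor productivity grew 1.228%.

Labor's share = 1 − 0.47 = 0.53.
Capital: 0.47 × (-3) = -1.41 pp.
Labor input: 0.53 × (-0.6) = -0.318 pp.
TFP growth = -0.5 + 1.728 = 1.228%.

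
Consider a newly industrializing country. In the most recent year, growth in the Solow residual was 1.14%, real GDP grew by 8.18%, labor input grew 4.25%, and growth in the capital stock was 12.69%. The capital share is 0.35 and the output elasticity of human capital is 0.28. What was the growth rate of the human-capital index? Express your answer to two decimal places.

Labor's share = 1 − 0.35 − 0.28 = 0.37.
gY = gA + 0.35×12.69 + 0.37×4.25 + 0.28×g.
0.28×g = 8.18 − 1.14 − 6.014 = 1.026.
g = 1.026 / 0.28 = 3.6643%.

3.66%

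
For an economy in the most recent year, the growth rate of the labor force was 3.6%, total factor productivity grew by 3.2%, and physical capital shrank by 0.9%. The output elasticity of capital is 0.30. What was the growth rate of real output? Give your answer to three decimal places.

5.450%

Labor's share = 1 − 0.3 = 0.7.
Physical capital: 0.3 × (-0.9) = -0.27 pp.
The labor force: 0.7 × 3.6 = 2.52 pp.
Output growth = 3.2 + 2.25 = 5.45%.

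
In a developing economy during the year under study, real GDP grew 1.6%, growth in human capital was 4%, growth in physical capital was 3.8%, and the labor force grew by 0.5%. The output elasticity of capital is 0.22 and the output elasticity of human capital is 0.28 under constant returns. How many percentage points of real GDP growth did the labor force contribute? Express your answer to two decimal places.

Labor's share = 1 − 0.22 − 0.28 = 0.5.
Contribution = share × growth = 0.5 × 0.5 = 0.25 pp.

0.25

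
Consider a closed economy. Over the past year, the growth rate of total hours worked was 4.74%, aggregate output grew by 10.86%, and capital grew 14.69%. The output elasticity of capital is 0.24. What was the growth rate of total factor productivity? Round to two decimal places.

Labor's share = 1 − 0.24 = 0.76.
Capital: 0.24 × 14.69 = 3.5256 pp.
Total hours worked: 0.76 × 4.74 = 3.6024 pp.
TFP growth = 10.86 − 7.128 = 3.732%.

3.73%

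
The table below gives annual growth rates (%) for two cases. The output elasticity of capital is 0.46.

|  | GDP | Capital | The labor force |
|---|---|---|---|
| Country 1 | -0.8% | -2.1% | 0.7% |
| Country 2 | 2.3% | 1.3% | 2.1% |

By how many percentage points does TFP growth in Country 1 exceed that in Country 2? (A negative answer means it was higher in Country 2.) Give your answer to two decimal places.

-0.78 percentage points

Labor's share = 1 − 0.46 = 0.54.
Country 1: TFP = -0.8 + 0.966 − 0.378 = -0.212%.
Country 2: TFP = 2.3 − 0.598 − 1.134 = 0.568%.
Difference = -0.212 − (0.568) = -0.78 pp.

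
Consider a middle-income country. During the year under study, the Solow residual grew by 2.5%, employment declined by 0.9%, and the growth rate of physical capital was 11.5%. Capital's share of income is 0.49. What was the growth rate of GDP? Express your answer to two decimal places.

7.68%

Labor's share = 1 − 0.49 = 0.51.
Physical capital: 0.49 × 11.5 = 5.635 pp.
Employment: 0.51 × (-0.9) = -0.459 pp.
Output growth = 2.5 + 5.176 = 7.676%.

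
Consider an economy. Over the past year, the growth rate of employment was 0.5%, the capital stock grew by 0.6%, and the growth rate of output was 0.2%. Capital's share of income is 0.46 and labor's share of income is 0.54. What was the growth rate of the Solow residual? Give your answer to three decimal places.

-0.346%

Labor's share = 1 − 0.46 = 0.54.
The capital stock: 0.46 × 0.6 = 0.276 pp.
Employment: 0.54 × 0.5 = 0.27 pp.
TFP growth = 0.2 − 0.546 = -0.346%.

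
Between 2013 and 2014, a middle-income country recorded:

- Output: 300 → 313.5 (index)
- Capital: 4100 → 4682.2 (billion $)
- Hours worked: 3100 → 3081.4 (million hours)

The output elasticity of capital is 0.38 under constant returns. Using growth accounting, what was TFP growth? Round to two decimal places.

Output growth = (313.5 − 300) / 300 = 4.5%.
Capital growth = (4682.2 − 4100) / 4100 = 14.2%.
Hours worked growth = (3081.4 − 3100) / 3100 = -0.6%.
Labor's share = 1 − 0.38 = 0.62.
Capital: 0.38 × 14.2 = 5.396 pp.
Hours worked: 0.62 × (-0.6) = -0.372 pp.
TFP growth = 4.5 − 5.024 = -0.524%.

-0.52%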